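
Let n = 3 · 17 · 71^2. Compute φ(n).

159040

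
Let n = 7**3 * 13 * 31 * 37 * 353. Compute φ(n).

φ(7^3) = 7^3 − 7^2 = 343 − 49 = 294.
φ(13) = 13 − 1 = 12.
φ(31) = 31 − 1 = 30.
φ(37) = 37 − 1 = 36.
φ(353) = 353 − 1 = 352.
φ(1805408969) = 294 × 12 × 30 × 36 × 352 = 1341204480.

1341204480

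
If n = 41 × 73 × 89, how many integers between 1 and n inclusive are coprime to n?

253440

φ(41) = 41 − 1 = 40.
φ(73) = 73 − 1 = 72.
φ(89) = 89 − 1 = 88.
φ(266377) = 40 × 72 × 88 = 253440.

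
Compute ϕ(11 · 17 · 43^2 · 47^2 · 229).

φ(174908016943) = 174908016943 · (1 − 1/11) · (1 − 1/17) · (1 − 1/43) · (1 − 1/47) · (1 − 1/229)
       = 174908016943 · 70479360/86545283 = 142438786560.

142438786560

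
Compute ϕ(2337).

Factor 2337: 2337 = 3 * 19 * 41.
φ(3) = 3 − 1 = 2.
φ(19) = 19 − 1 = 18.
φ(41) = 41 − 1 = 40.
Multiply: 2 · 18 · 40 = 1440.

1440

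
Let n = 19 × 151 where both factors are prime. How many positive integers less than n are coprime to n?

φ(19) = 19 − 1 = 18.
φ(151) = 151 − 1 = 150.
φ(2869) = 18 × 150 = 2700.

2700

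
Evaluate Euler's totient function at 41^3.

67240

φ(68921) = 68921 · (1 − 1/41)
       = 68921 · 40/41 = 67240.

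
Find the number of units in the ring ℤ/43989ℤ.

43989 = 3 * 11 * 31 * 43.
φ(3) = 3 − 1 = 2.
φ(11) = 11 − 1 = 10.
φ(31) = 31 − 1 = 30.
φ(43) = 43 − 1 = 42.
Since φ is multiplicative, φ(43989) = 2 · 10 · 30 · 42 = 25200.

25200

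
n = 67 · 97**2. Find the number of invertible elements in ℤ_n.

φ(630403) = 630403 · (1 − 1/67) · (1 − 1/97)
       = 630403 · 6336/6499 = 614592.

614592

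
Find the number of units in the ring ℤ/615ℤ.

Factor 615: 615 = 3 * 5 * 41.
φ(615) = 615 · (1 − 1/3) · (1 − 1/5) · (1 − 1/41)
       = 615 · 320/615 = 320.

320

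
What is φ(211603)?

Prime factorization: 211603 = 7 * 19 * 37 * 43.
φ(211603) = 211603 · (1 − 1/7) · (1 − 1/19) · (1 − 1/37) · (1 − 1/43)
       = 211603 · 163296/211603 = 163296.

163296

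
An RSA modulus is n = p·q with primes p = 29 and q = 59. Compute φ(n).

1624

φ(n) = (p − 1)(q − 1) = (29−1)(59−1) = 28·58 = 1624.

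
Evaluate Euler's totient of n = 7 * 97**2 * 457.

25477632

φ(30099391) = 30099391 · (1 − 1/7) · (1 − 1/97) · (1 − 1/457)
       = 30099391 · 262656/310303 = 25477632.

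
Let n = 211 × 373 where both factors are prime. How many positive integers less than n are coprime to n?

78120

φ(pq) = (p−1)(q−1) = 210 · 372 = 78120.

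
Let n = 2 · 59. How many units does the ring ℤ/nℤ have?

φ(2) = 2 − 1 = 1.
φ(59) = 59 − 1 = 58.
φ(118) = 1 × 58 = 58.

58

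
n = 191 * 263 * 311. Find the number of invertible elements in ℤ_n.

φ(15622463) = 15622463 · (1 − 1/191) · (1 − 1/263) · (1 − 1/311)
       = 15622463 · 15431800/15622463 = 15431800.

15431800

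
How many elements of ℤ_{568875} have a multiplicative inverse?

288000

Factor 568875: 568875 = 3 · 5^3 · 37 · 41.
φ(3) = 3 − 1 = 2.
φ(5^3) = 5^2·(5−1) = 25·4 = 100.
φ(37) = 37 − 1 = 36.
φ(41) = 41 − 1 = 40.
Multiply: 2 · 100 · 36 · 40 = 288000.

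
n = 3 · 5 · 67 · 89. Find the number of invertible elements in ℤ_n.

46464

φ(89445) = 89445 · (1 − 1/3) · (1 − 1/5) · (1 − 1/67) · (1 − 1/89)
       = 89445 · 46464/89445 = 46464.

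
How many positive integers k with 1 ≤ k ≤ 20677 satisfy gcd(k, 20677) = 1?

18480

20677 = 23 × 29 × 31.
φ(23) = 23 − 1 = 22.
φ(29) = 29 − 1 = 28.
φ(31) = 31 − 1 = 30.
Multiply: 22 · 28 · 30 = 18480.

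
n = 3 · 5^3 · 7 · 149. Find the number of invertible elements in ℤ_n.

177600

φ(3) = 3 − 1 = 2.
φ(5^3) = 5^3 − 5^2 = 125 − 25 = 100.
φ(7) = 7 − 1 = 6.
φ(149) = 149 − 1 = 148.
Since φ is multiplicative, φ(391125) = 2 · 100 · 6 · 148 = 177600.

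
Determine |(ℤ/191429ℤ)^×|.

147840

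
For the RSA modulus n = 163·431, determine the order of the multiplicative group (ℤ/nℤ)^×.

69660

For distinct primes, φ(pq) = (p−1)(q−1) = 162 × 430 = 69660.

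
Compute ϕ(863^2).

φ(863^2) = 863^2 − 863^1 = 744769 − 863 = 743906.

743906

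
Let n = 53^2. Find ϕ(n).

φ(53^2) = 53^1·(53−1) = 53·52 = 2756.

2756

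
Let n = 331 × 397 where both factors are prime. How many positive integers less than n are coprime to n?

φ(pq) = (p−1)(q−1) = 330 · 396 = 130680.

130680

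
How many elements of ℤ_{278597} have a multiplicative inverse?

First factor: 278597 = 11 × 19 × 31 × 43.
φ(11) = 11 − 1 = 10.
φ(19) = 19 − 1 = 18.
φ(31) = 31 − 1 = 30.
φ(43) = 43 − 1 = 42.
Multiply: 10 · 18 · 30 · 42 = 226800.

226800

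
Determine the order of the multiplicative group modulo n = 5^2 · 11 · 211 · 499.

20916000

φ(5^2) = 5^2 − 5^1 = 25 − 5 = 20.
φ(11) = 11 − 1 = 10.
φ(211) = 211 − 1 = 210.
φ(499) = 499 − 1 = 498.
φ(28954475) = 20 × 10 × 210 × 498 = 20916000.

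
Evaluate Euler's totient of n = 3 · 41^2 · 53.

170560

φ(3) = 3 − 1 = 2.
φ(41^2) = 41^1·(41−1) = 41·40 = 1640.
φ(53) = 53 − 1 = 52.
Multiply: 2 · 1640 · 52 = 170560.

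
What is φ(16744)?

6336

16744 = 2^3 · 7 · 13 · 23.
φ(2^3) = 2^3 − 2^2 = 8 − 4 = 4.
φ(7) = 7 − 1 = 6.
φ(13) = 13 − 1 = 12.
φ(23) = 23 − 1 = 22.
Multiply: 4 · 6 · 12 · 22 = 6336.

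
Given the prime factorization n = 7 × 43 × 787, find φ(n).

198072

φ(236887) = 236887 · (1 − 1/7) · (1 − 1/43) · (1 − 1/787)
       = 236887 · 198072/236887 = 198072.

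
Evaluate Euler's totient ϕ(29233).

29233 = 23 · 31 · 41.
φ(29233) = 29233 · (1 − 1/23) · (1 − 1/31) · (1 − 1/41)
       = 29233 · 26400/29233 = 26400.

26400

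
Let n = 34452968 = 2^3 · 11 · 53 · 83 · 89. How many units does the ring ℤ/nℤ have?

15009280

φ(2^3) = 2^2·(2−1) = 4·1 = 4.
φ(11) = 11 − 1 = 10.
φ(53) = 53 − 1 = 52.
φ(83) = 83 − 1 = 82.
φ(89) = 89 − 1 = 88.
φ(34452968) = 4 × 10 × 52 × 82 × 88 = 15009280.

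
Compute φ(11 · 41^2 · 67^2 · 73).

5221497600

φ(6059445227) = 6059445227 · (1 − 1/11) · (1 − 1/41) · (1 − 1/67) · (1 − 1/73)
       = 6059445227 · 1900800/2205841 = 5221497600.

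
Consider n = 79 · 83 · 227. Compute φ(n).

1445496

φ(1488439) = 1488439 · (1 − 1/79) · (1 − 1/83) · (1 − 1/227)
       = 1488439 · 1445496/1488439 = 1445496.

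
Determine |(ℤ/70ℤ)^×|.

24

First factor: 70 = 2 · 5 · 7.
φ(70) = 70 · (1 − 1/2) · (1 − 1/5) · (1 − 1/7)
       = 70 · 24/70 = 24.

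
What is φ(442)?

192

Factor 442: 442 = 2 * 13 * 17.
φ(442) = 442 · (1 − 1/2) · (1 − 1/13) · (1 − 1/17)
       = 442 · 192/442 = 192.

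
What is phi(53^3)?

φ(53^3) = 53^2·(53−1) = 2809·52 = 146068.

146068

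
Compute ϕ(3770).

1344

3770 = 2 * 5 * 13 * 29.
φ(2) = 2 − 1 = 1.
φ(5) = 5 − 1 = 4.
φ(13) = 13 − 1 = 12.
φ(29) = 29 − 1 = 28.
Since φ is multiplicative, φ(3770) = 1 · 4 · 12 · 28 = 1344.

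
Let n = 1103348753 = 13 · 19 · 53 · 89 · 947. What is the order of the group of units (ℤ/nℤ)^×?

φ(1103348753) = 1103348753 · (1 − 1/13) · (1 − 1/19) · (1 − 1/53) · (1 − 1/89) · (1 − 1/947)
       = 1103348753 · 935041536/1103348753 = 935041536.

935041536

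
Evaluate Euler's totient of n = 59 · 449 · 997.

φ(26411527) = 26411527 · (1 − 1/59) · (1 − 1/449) · (1 − 1/997)
       = 26411527 · 25880064/26411527 = 25880064.

25880064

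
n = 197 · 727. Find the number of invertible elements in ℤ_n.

φ(197) = 197 − 1 = 196.
φ(727) = 727 − 1 = 726.
φ(143219) = 196 × 726 = 142296.

142296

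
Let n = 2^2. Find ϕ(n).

2

φ(4) = 4 · (1 − 1/2)
       = 4 · 1/2 = 2.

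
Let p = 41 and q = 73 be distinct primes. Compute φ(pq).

φ(2993) = 2993 · (1 − 1/41) · (1 − 1/73)
       = 2993 · 2880/2993 = 2880.

2880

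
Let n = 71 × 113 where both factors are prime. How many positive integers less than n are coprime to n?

For distinct primes, φ(pq) = (p−1)(q−1) = 70 × 112 = 7840.

7840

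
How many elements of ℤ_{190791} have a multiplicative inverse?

112896

Prime factorization: 190791 = 3**2 · 17 · 29 · 43.
φ(190791) = 190791 · (1 − 1/3) · (1 − 1/17) · (1 − 1/29) · (1 − 1/43)
       = 190791 · 37632/63597 = 112896.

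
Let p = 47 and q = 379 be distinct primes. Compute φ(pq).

17388

For distinct primes, φ(pq) = (p−1)(q−1) = 46 × 378 = 17388.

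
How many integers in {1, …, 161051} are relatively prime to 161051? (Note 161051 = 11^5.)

φ(161051) = 161051 · (1 − 1/11)
       = 161051 · 10/11 = 146410.

146410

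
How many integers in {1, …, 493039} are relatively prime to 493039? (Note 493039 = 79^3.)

486798

φ(79^3) = 79^2·(79−1) = 6241·78 = 486798.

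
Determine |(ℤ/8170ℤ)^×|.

3024

Factor 8170: 8170 = 2 · 5 · 19 · 43.
φ(8170) = 8170 · (1 − 1/2) · (1 − 1/5) · (1 − 1/19) · (1 − 1/43)
       = 8170 · 3024/8170 = 3024.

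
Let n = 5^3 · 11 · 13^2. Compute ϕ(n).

156000

φ(232375) = 232375 · (1 − 1/5) · (1 − 1/11) · (1 − 1/13)
       = 232375 · 480/715 = 156000.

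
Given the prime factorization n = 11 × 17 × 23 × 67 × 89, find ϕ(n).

20444160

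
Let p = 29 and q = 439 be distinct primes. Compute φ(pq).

12264

φ(12731) = 12731 · (1 − 1/29) · (1 − 1/439)
       = 12731 · 12264/12731 = 12264.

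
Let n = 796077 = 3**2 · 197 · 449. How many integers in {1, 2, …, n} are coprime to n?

φ(796077) = 796077 · (1 − 1/3) · (1 − 1/197) · (1 − 1/449)
       = 796077 · 175616/265359 = 526848.

526848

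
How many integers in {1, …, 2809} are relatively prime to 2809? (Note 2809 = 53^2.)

φ(53^2) = 53^1·(53−1) = 53·52 = 2756.

2756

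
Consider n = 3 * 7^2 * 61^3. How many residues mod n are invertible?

φ(33366207) = 33366207 · (1 − 1/3) · (1 − 1/7) · (1 − 1/61)
       = 33366207 · 720/1281 = 18753840.

18753840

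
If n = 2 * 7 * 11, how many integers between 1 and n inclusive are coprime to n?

60

φ(2) = 2 − 1 = 1.
φ(7) = 7 − 1 = 6.
φ(11) = 11 − 1 = 10.
φ(154) = 1 × 6 × 10 = 60.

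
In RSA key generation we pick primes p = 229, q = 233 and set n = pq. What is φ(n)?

52896

φ(53357) = 53357 · (1 − 1/229) · (1 − 1/233)
       = 53357 · 52896/53357 = 52896.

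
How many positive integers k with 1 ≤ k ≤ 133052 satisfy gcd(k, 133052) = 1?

60480

First factor: 133052 = 2^2 * 29 * 31 * 37.
φ(133052) = 133052 · (1 − 1/2) · (1 − 1/29) · (1 − 1/31) · (1 − 1/37)
       = 133052 · 30240/66526 = 60480.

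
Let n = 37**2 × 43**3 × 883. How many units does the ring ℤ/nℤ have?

φ(96110208289) = 96110208289 · (1 − 1/37) · (1 − 1/43) · (1 − 1/883)
       = 96110208289 · 1333584/1404853 = 91234482192.

91234482192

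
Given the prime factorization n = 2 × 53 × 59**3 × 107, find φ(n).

1112861776

φ(2) = 2 − 1 = 1.
φ(53) = 53 − 1 = 52.
φ(59^3) = 59^3 − 59^2 = 205379 − 3481 = 201898.
φ(107) = 107 − 1 = 106.
Multiply: 1 · 52 · 201898 · 106 = 1112861776.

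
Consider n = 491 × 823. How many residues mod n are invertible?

φ(491) = 491 − 1 = 490.
φ(823) = 823 − 1 = 822.
φ(404093) = 490 × 822 = 402780.

402780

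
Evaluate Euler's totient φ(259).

259 = 7 × 37.
φ(7) = 7 − 1 = 6.
φ(37) = 37 − 1 = 36.
φ(259) = 6 × 36 = 216.

216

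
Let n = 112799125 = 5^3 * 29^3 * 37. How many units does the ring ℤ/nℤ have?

84772800

φ(112799125) = 112799125 · (1 − 1/5) · (1 − 1/29) · (1 − 1/37)
       = 112799125 · 4032/5365 = 84772800.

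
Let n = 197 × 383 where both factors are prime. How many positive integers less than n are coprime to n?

74872

φ(75451) = 75451 · (1 − 1/197) · (1 − 1/383)
       = 75451 · 74872/75451 = 74872.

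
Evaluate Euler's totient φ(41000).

16000

41000 = 2^3 · 5^3 · 41.
φ(41000) = 41000 · (1 − 1/2) · (1 − 1/5) · (1 − 1/41)
       = 41000 · 160/410 = 16000.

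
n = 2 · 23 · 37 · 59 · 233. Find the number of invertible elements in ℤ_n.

φ(23397394) = 23397394 · (1 − 1/2) · (1 − 1/23) · (1 − 1/37) · (1 − 1/59) · (1 − 1/233)
       = 23397394 · 10657152/23397394 = 10657152.

10657152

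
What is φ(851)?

792

Factor 851: 851 = 23 * 37.
φ(23) = 23 − 1 = 22.
φ(37) = 37 − 1 = 36.
Multiply: 22 · 36 = 792.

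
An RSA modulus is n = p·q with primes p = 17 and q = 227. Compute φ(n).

φ(17) = 17 − 1 = 16.
φ(227) = 227 − 1 = 226.
Multiply: 16 · 226 = 3616.

3616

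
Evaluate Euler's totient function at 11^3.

1210

φ(1331) = 1331 · (1 − 1/11)
       = 1331 · 10/11 = 1210.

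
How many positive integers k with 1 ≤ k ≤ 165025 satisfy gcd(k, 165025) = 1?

105600

Prime factorization: 165025 = 5**2 * 7 * 23 * 41.
φ(5^2) = 5^2 − 5^1 = 25 − 5 = 20.
φ(7) = 7 − 1 = 6.
φ(23) = 23 − 1 = 22.
φ(41) = 41 − 1 = 40.
φ(165025) = 20 × 6 × 22 × 40 = 105600.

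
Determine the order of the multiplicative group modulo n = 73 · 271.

φ(73) = 73 − 1 = 72.
φ(271) = 271 − 1 = 270.
Since φ is multiplicative, φ(19783) = 72 · 270 = 19440.

19440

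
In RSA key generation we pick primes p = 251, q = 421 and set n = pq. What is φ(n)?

φ(251) = 251 − 1 = 250.
φ(421) = 421 − 1 = 420.
Multiply: 250 · 420 = 105000.

105000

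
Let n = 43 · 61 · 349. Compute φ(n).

876960

φ(43) = 43 − 1 = 42.
φ(61) = 61 − 1 = 60.
φ(349) = 349 − 1 = 348.
Since φ is multiplicative, φ(915427) = 42 · 60 · 348 = 876960.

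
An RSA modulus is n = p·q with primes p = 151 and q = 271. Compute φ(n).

40500

For distinct primes, φ(pq) = (p−1)(q−1) = 150 × 270 = 40500.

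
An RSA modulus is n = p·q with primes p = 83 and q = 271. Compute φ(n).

22140

φ(n) = (p − 1)(q − 1) = (83−1)(271−1) = 82·270 = 22140.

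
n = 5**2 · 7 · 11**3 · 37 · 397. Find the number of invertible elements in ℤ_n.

φ(5^2) = 5^2 − 5^1 = 25 − 5 = 20.
φ(7) = 7 − 1 = 6.
φ(11^3) = 11^3 − 11^2 = 1331 − 121 = 1210.
φ(37) = 37 − 1 = 36.
φ(397) = 397 − 1 = 396.
Multiply: 20 · 6 · 1210 · 36 · 396 = 2069971200.

2069971200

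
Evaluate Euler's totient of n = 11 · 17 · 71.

11200

φ(11) = 11 − 1 = 10.
φ(17) = 17 − 1 = 16.
φ(71) = 71 − 1 = 70.
Since φ is multiplicative, φ(13277) = 10 · 16 · 70 = 11200.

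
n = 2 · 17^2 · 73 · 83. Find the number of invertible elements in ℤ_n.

1605888

φ(2) = 2 − 1 = 1.
φ(17^2) = 17^2 − 17^1 = 289 − 17 = 272.
φ(73) = 73 − 1 = 72.
φ(83) = 83 − 1 = 82.
Multiply: 1 · 272 · 72 · 82 = 1605888.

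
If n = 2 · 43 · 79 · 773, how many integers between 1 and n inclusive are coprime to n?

φ(2) = 2 − 1 = 1.
φ(43) = 43 − 1 = 42.
φ(79) = 79 − 1 = 78.
φ(773) = 773 − 1 = 772.
Since φ is multiplicative, φ(5251762) = 1 · 42 · 78 · 772 = 2529072.

2529072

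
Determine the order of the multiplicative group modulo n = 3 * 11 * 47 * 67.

φ(3) = 3 − 1 = 2.
φ(11) = 11 − 1 = 10.
φ(47) = 47 − 1 = 46.
φ(67) = 67 − 1 = 66.
φ(103917) = 2 × 10 × 46 × 66 = 60720.

60720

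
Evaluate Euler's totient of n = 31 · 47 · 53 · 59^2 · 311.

φ(31) = 31 − 1 = 30.
φ(47) = 47 − 1 = 46.
φ(53) = 53 − 1 = 52.
φ(59^2) = 59^2 − 59^1 = 3481 − 59 = 3422.
φ(311) = 311 − 1 = 310.
Since φ is multiplicative, φ(83598759611) = 30 · 46 · 52 · 3422 · 310 = 76124443200.

76124443200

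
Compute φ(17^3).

φ(17^3) = 17^3 − 17^2 = 4913 − 289 = 4624.

4624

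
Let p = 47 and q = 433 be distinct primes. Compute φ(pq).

19872

φ(47) = 47 − 1 = 46.
φ(433) = 433 − 1 = 432.
Multiply: 46 · 432 = 19872.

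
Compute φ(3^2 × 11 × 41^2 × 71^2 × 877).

428406048000

φ(735731242983) = 735731242983 · (1 − 1/3) · (1 − 1/11) · (1 − 1/41) · (1 − 1/71) · (1 − 1/877)
       = 735731242983 · 49056000/84247251 = 428406048000.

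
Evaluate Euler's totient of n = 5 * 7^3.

φ(5) = 5 − 1 = 4.
φ(7^3) = 7^2·(7−1) = 49·6 = 294.
Multiply: 4 · 294 = 1176.

1176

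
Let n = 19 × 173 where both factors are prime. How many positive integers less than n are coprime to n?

3096

φ(n) = (p − 1)(q − 1) = (19−1)(173−1) = 18·172 = 3096.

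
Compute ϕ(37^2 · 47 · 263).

16053264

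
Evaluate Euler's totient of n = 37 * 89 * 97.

φ(319421) = 319421 · (1 − 1/37) · (1 − 1/89) · (1 − 1/97)
       = 319421 · 304128/319421 = 304128.

304128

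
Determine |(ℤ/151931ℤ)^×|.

131040

Factor 151931: 151931 = 13**2 * 29 * 31.
φ(13^2) = 13^1·(13−1) = 13·12 = 156.
φ(29) = 29 − 1 = 28.
φ(31) = 31 − 1 = 30.
Since φ is multiplicative, φ(151931) = 156 · 28 · 30 = 131040.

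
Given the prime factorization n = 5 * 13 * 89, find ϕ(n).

4224

φ(5785) = 5785 · (1 − 1/5) · (1 − 1/13) · (1 − 1/89)
       = 5785 · 4224/5785 = 4224.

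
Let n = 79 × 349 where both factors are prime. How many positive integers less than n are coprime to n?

φ(pq) = (p−1)(q−1) = 78 · 348 = 27144.

27144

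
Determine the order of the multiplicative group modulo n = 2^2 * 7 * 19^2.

4104

φ(2^2) = 2^1·(2−1) = 2·1 = 2.
φ(7) = 7 − 1 = 6.
φ(19^2) = 19^1·(19−1) = 19·18 = 342.
Multiply: 2 · 6 · 342 = 4104.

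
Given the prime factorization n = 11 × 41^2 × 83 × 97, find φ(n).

129100800

φ(11) = 11 − 1 = 10.
φ(41^2) = 41^1·(41−1) = 41·40 = 1640.
φ(83) = 83 − 1 = 82.
φ(97) = 97 − 1 = 96.
Since φ is multiplicative, φ(148871041) = 10 · 1640 · 82 · 96 = 129100800.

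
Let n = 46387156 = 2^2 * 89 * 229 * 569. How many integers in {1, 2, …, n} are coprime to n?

φ(46387156) = 46387156 · (1 − 1/2) · (1 − 1/89) · (1 − 1/229) · (1 − 1/569)
       = 46387156 · 11396352/23193578 = 22792704.

22792704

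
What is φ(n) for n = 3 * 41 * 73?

5760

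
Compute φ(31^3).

φ(31^3) = 31^3 − 31^2 = 29791 − 961 = 28830.

28830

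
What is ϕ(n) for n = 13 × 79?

φ(13) = 13 − 1 = 12.
φ(79) = 79 − 1 = 78.
Since φ is multiplicative, φ(1027) = 12 · 78 = 936.

936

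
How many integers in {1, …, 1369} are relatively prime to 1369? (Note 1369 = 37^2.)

φ(1369) = 1369 · (1 − 1/37)
       = 1369 · 36/37 = 1332.

1332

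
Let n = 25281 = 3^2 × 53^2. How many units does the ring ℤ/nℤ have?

16536

φ(25281) = 25281 · (1 − 1/3) · (1 − 1/53)
       = 25281 · 104/159 = 16536.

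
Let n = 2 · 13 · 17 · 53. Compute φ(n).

φ(2) = 2 − 1 = 1.
φ(13) = 13 − 1 = 12.
φ(17) = 17 − 1 = 16.
φ(53) = 53 − 1 = 52.
Multiply: 1 · 12 · 16 · 52 = 9984.

9984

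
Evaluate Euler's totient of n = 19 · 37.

φ(703) = 703 · (1 − 1/19) · (1 − 1/37)
       = 703 · 648/703 = 648.

648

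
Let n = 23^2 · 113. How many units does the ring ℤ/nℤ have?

φ(59777) = 59777 · (1 − 1/23) · (1 − 1/113)
       = 59777 · 2464/2599 = 56672.

56672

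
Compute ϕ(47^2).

2162

φ(2209) = 2209 · (1 − 1/47)
       = 2209 · 46/47 = 2162.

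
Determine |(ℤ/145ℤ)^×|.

112

145 = 5 · 29.
φ(145) = 145 · (1 − 1/5) · (1 − 1/29)
       = 145 · 112/145 = 112.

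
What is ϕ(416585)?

279552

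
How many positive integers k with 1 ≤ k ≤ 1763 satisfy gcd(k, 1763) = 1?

1680

Prime factorization: 1763 = 41 * 43.
φ(1763) = 1763 · (1 − 1/41) · (1 − 1/43)
       = 1763 · 1680/1763 = 1680.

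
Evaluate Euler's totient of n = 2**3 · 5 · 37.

576

φ(2^3) = 2^2·(2−1) = 4·1 = 4.
φ(5) = 5 − 1 = 4.
φ(37) = 37 − 1 = 36.
Since φ is multiplicative, φ(1480) = 4 · 4 · 36 = 576.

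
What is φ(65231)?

Prime factorization: 65231 = 37 * 41 * 43.
φ(37) = 37 − 1 = 36.
φ(41) = 41 − 1 = 40.
φ(43) = 43 − 1 = 42.
Since φ is multiplicative, φ(65231) = 36 · 40 · 42 = 60480.

60480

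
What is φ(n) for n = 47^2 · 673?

φ(1486657) = 1486657 · (1 − 1/47) · (1 − 1/673)
       = 1486657 · 30912/31631 = 1452864.

1452864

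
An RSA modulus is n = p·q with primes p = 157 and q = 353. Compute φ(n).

φ(pq) = (p−1)(q−1) = 156 · 352 = 54912.

54912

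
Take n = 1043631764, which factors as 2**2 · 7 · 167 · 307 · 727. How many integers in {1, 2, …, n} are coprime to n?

φ(1043631764) = 1043631764 · (1 − 1/2) · (1 − 1/7) · (1 − 1/167) · (1 − 1/307) · (1 − 1/727)
       = 1043631764 · 221267376/521815882 = 442534752.

442534752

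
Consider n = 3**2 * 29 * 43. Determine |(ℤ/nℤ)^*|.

φ(3^2) = 3^2 − 3^1 = 9 − 3 = 6.
φ(29) = 29 − 1 = 28.
φ(43) = 43 − 1 = 42.
Since φ is multiplicative, φ(11223) = 6 · 28 · 42 = 7056.

7056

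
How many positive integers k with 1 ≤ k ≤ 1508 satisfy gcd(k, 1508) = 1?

Prime factorization: 1508 = 2**2 * 13 * 29.
φ(1508) = 1508 · (1 − 1/2) · (1 − 1/13) · (1 − 1/29)
       = 1508 · 336/754 = 672.

672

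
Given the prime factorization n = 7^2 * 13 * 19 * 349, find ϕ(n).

φ(4223947) = 4223947 · (1 − 1/7) · (1 − 1/13) · (1 − 1/19) · (1 − 1/349)
       = 4223947 · 451008/603421 = 3157056.

3157056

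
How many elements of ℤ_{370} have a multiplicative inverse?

144

370 = 2 · 5 · 37.
φ(2) = 2 − 1 = 1.
φ(5) = 5 − 1 = 4.
φ(37) = 37 − 1 = 36.
Since φ is multiplicative, φ(370) = 1 · 4 · 36 = 144.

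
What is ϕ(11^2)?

110

φ(121) = 121 · (1 − 1/11)
       = 121 · 10/11 = 110.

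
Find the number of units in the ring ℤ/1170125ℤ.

792000

Prime factorization: 1170125 = 5^3 · 11 · 23 · 37.
φ(1170125) = 1170125 · (1 − 1/5) · (1 − 1/11) · (1 − 1/23) · (1 − 1/37)
       = 1170125 · 31680/46805 = 792000.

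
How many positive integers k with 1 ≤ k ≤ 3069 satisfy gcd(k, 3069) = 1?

3069 = 3**2 * 11 * 31.
φ(3^2) = 3^2 − 3^1 = 9 − 3 = 6.
φ(11) = 11 − 1 = 10.
φ(31) = 31 − 1 = 30.
Multiply: 6 · 10 · 30 = 1800.

1800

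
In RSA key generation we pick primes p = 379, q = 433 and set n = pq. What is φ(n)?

163296

φ(pq) = (p−1)(q−1) = 378 · 432 = 163296.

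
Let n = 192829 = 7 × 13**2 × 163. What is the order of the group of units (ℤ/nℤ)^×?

151632

φ(7) = 7 − 1 = 6.
φ(13^2) = 13^2 − 13^1 = 169 − 13 = 156.
φ(163) = 163 − 1 = 162.
Multiply: 6 · 156 · 162 = 151632.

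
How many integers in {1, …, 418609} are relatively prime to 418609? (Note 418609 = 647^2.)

φ(418609) = 418609 · (1 − 1/647)
       = 418609 · 646/647 = 417962.

417962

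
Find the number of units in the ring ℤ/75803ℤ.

75803 = 7**3 * 13 * 17.
φ(75803) = 75803 · (1 − 1/7) · (1 − 1/13) · (1 − 1/17)
       = 75803 · 1152/1547 = 56448.

56448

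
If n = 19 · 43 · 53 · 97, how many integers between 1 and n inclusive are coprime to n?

φ(4200197) = 4200197 · (1 − 1/19) · (1 − 1/43) · (1 − 1/53) · (1 − 1/97)
       = 4200197 · 3773952/4200197 = 3773952.

3773952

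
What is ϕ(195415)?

195415 = 5 · 11**2 · 17 · 19.
φ(195415) = 195415 · (1 − 1/5) · (1 − 1/11) · (1 − 1/17) · (1 − 1/19)
       = 195415 · 11520/17765 = 126720.

126720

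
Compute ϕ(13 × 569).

φ(13) = 13 − 1 = 12.
φ(569) = 569 − 1 = 568.
φ(7397) = 12 × 568 = 6816.

6816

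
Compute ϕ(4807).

3960

Prime factorization: 4807 = 11 * 19 * 23.
φ(4807) = 4807 · (1 − 1/11) · (1 − 1/19) · (1 − 1/23)
       = 4807 · 3960/4807 = 3960.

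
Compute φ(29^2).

φ(841) = 841 · (1 − 1/29)
       = 841 · 28/29 = 812.

812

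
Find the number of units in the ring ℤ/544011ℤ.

314496

First factor: 544011 = 3 × 13^2 × 29 × 37.
φ(544011) = 544011 · (1 − 1/3) · (1 − 1/13) · (1 − 1/29) · (1 − 1/37)
       = 544011 · 24192/41847 = 314496.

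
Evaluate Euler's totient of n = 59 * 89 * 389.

φ(2042639) = 2042639 · (1 − 1/59) · (1 − 1/89) · (1 − 1/389)
       = 2042639 · 1980352/2042639 = 1980352.

1980352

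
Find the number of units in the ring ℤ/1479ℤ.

First factor: 1479 = 3 × 17 × 29.
φ(3) = 3 − 1 = 2.
φ(17) = 17 − 1 = 16.
φ(29) = 29 − 1 = 28.
φ(1479) = 2 × 16 × 28 = 896.

896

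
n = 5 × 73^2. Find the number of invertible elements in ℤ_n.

φ(26645) = 26645 · (1 − 1/5) · (1 − 1/73)
       = 26645 · 288/365 = 21024.

21024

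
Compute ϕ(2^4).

8

φ(2^4) = 2^4 − 2^3 = 16 − 8 = 8.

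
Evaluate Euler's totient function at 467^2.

217622

φ(218089) = 218089 · (1 − 1/467)
       = 218089 · 466/467 = 217622.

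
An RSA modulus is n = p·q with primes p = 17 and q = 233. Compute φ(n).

φ(17) = 17 − 1 = 16.
φ(233) = 233 − 1 = 232.
Multiply: 16 · 232 = 3712.

3712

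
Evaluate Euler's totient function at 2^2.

2

φ(2^2) = 2^2 − 2^1 = 4 − 2 = 2.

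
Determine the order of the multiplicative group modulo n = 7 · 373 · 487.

1084752

φ(1271557) = 1271557 · (1 − 1/7) · (1 − 1/373) · (1 − 1/487)
       = 1271557 · 1084752/1271557 = 1084752.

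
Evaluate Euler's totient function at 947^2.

φ(896809) = 896809 · (1 − 1/947)
       = 896809 · 946/947 = 895862.

895862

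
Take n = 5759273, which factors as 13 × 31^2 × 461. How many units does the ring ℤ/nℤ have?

5133600

φ(5759273) = 5759273 · (1 − 1/13) · (1 − 1/31) · (1 − 1/461)
       = 5759273 · 165600/185783 = 5133600.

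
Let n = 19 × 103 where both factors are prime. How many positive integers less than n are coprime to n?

For distinct primes, φ(pq) = (p−1)(q−1) = 18 × 102 = 1836.

1836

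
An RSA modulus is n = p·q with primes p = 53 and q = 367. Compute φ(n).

φ(pq) = (p−1)(q−1) = 52 · 366 = 19032.

19032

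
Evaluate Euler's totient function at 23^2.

φ(23^2) = 23^2 − 23^1 = 529 − 23 = 506.

506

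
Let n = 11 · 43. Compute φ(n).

420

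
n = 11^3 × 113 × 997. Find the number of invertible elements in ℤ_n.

φ(11^3) = 11^3 − 11^2 = 1331 − 121 = 1210.
φ(113) = 113 − 1 = 112.
φ(997) = 997 − 1 = 996.
Since φ is multiplicative, φ(149951791) = 1210 · 112 · 996 = 134977920.

134977920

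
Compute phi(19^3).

6498

φ(6859) = 6859 · (1 − 1/19)
       = 6859 · 18/19 = 6498.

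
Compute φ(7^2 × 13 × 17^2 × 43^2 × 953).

235697043456

φ(7^2) = 7^1·(7−1) = 7·6 = 42.
φ(13) = 13 − 1 = 12.
φ(17^2) = 17^1·(17−1) = 17·16 = 272.
φ(43^2) = 43^1·(43−1) = 43·42 = 1806.
φ(953) = 953 − 1 = 952.
φ(324389723021) = 42 × 12 × 272 × 1806 × 952 = 235697043456.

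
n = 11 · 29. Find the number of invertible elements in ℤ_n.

280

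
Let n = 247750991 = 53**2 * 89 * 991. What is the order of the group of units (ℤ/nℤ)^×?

240102720

φ(247750991) = 247750991 · (1 − 1/53) · (1 − 1/89) · (1 − 1/991)
       = 247750991 · 4530240/4674547 = 240102720.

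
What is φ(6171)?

First factor: 6171 = 3 · 11**2 · 17.
φ(6171) = 6171 · (1 − 1/3) · (1 − 1/11) · (1 − 1/17)
       = 6171 · 320/561 = 3520.

3520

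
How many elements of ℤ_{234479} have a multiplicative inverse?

Factor 234479: 234479 = 7 · 19 · 41 · 43.
φ(7) = 7 − 1 = 6.
φ(19) = 19 − 1 = 18.
φ(41) = 41 − 1 = 40.
φ(43) = 43 − 1 = 42.
Multiply: 6 · 18 · 40 · 42 = 181440.

181440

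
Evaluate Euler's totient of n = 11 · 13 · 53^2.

φ(401687) = 401687 · (1 − 1/11) · (1 − 1/13) · (1 − 1/53)
       = 401687 · 6240/7579 = 330720.

330720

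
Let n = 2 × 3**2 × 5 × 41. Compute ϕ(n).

960

φ(2) = 2 − 1 = 1.
φ(3^2) = 3^2 − 3^1 = 9 − 3 = 6.
φ(5) = 5 − 1 = 4.
φ(41) = 41 − 1 = 40.
Multiply: 1 · 6 · 4 · 40 = 960.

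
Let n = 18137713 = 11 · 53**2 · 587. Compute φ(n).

16150160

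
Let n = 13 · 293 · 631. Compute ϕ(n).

φ(2403479) = 2403479 · (1 − 1/13) · (1 − 1/293) · (1 − 1/631)
       = 2403479 · 2207520/2403479 = 2207520.

2207520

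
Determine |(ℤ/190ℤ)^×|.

72

Prime factorization: 190 = 2 × 5 × 19.
φ(2) = 2 − 1 = 1.
φ(5) = 5 − 1 = 4.
φ(19) = 19 − 1 = 18.
φ(190) = 1 × 4 × 18 = 72.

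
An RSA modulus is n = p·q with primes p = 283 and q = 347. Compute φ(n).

97572

For distinct primes, φ(pq) = (p−1)(q−1) = 282 × 346 = 97572.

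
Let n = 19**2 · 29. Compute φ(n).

φ(10469) = 10469 · (1 − 1/19) · (1 − 1/29)
       = 10469 · 504/551 = 9576.

9576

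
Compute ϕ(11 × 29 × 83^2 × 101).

190568000

φ(11) = 11 − 1 = 10.
φ(29) = 29 − 1 = 28.
φ(83^2) = 83^1·(83−1) = 83·82 = 6806.
φ(101) = 101 − 1 = 100.
Since φ is multiplicative, φ(221956691) = 10 · 28 · 6806 · 100 = 190568000.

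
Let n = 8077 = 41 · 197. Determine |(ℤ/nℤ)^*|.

7840

φ(8077) = 8077 · (1 − 1/41) · (1 − 1/197)
       = 8077 · 7840/8077 = 7840.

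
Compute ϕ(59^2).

3422

φ(59^2) = 59^2 − 59^1 = 3481 − 59 = 3422.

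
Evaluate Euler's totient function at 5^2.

20

φ(25) = 25 · (1 − 1/5)
       = 25 · 4/5 = 20.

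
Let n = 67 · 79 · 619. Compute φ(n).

3181464

φ(67) = 67 − 1 = 66.
φ(79) = 79 − 1 = 78.
φ(619) = 619 − 1 = 618.
φ(3276367) = 66 × 78 × 618 = 3181464.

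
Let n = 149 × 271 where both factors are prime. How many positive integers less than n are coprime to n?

39960

For distinct primes, φ(pq) = (p−1)(q−1) = 148 × 270 = 39960.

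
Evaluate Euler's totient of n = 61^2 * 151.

549000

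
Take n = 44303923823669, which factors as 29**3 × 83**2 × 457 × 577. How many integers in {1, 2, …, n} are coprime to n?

42095269859328

φ(44303923823669) = 44303923823669 · (1 − 1/29) · (1 − 1/83) · (1 − 1/457) · (1 − 1/577)
       = 44303923823669 · 603058176/634699423 = 42095269859328.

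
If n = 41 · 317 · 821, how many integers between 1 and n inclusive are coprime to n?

10364800

φ(10670537) = 10670537 · (1 − 1/41) · (1 − 1/317) · (1 − 1/821)
       = 10670537 · 10364800/10670537 = 10364800.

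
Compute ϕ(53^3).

146068

φ(148877) = 148877 · (1 − 1/53)
       = 148877 · 52/53 = 146068.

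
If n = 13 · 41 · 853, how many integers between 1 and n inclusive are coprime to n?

408960

φ(13) = 13 − 1 = 12.
φ(41) = 41 − 1 = 40.
φ(853) = 853 − 1 = 852.
φ(454649) = 12 × 40 × 852 = 408960.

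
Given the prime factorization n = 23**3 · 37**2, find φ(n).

15501816

φ(23^3) = 23^2·(23−1) = 529·22 = 11638.
φ(37^2) = 37^2 − 37^1 = 1369 − 37 = 1332.
Since φ is multiplicative, φ(16656623) = 11638 · 1332 = 15501816.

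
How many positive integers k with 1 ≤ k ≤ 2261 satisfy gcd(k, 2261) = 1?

1728

Factor 2261: 2261 = 7 × 17 × 19.
φ(2261) = 2261 · (1 − 1/7) · (1 − 1/17) · (1 − 1/19)
       = 2261 · 1728/2261 = 1728.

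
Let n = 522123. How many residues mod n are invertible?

279312

Factor 522123: 522123 = 3 * 7 * 23^2 * 47.
φ(522123) = 522123 · (1 − 1/3) · (1 − 1/7) · (1 − 1/23) · (1 − 1/47)
       = 522123 · 12144/22701 = 279312.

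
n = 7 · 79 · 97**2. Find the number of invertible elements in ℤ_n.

4358016

φ(7) = 7 − 1 = 6.
φ(79) = 79 − 1 = 78.
φ(97^2) = 97^1·(97−1) = 97·96 = 9312.
Since φ is multiplicative, φ(5203177) = 6 · 78 · 9312 = 4358016.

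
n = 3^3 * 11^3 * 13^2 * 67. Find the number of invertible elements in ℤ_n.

224246880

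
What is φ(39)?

24

First factor: 39 = 3 · 13.
φ(3) = 3 − 1 = 2.
φ(13) = 13 − 1 = 12.
Since φ is multiplicative, φ(39) = 2 · 12 = 24.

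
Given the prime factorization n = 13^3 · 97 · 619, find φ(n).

120317184

φ(13^3) = 13^3 − 13^2 = 2197 − 169 = 2028.
φ(97) = 97 − 1 = 96.
φ(619) = 619 − 1 = 618.
Multiply: 2028 · 96 · 618 = 120317184.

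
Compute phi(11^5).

146410

φ(11^5) = 11^4·(11−1) = 14641·10 = 146410.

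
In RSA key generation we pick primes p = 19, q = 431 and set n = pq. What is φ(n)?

7740

φ(pq) = (p−1)(q−1) = 18 · 430 = 7740.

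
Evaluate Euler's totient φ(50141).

36288

Prime factorization: 50141 = 7 * 13 * 19 * 29.
φ(7) = 7 − 1 = 6.
φ(13) = 13 − 1 = 12.
φ(19) = 19 − 1 = 18.
φ(29) = 29 − 1 = 28.
Multiply: 6 · 12 · 18 · 28 = 36288.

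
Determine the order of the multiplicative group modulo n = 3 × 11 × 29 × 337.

188160

φ(3) = 3 − 1 = 2.
φ(11) = 11 − 1 = 10.
φ(29) = 29 − 1 = 28.
φ(337) = 337 − 1 = 336.
Multiply: 2 · 10 · 28 · 336 = 188160.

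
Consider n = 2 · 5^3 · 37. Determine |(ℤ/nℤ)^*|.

3600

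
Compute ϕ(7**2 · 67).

2772

φ(7^2) = 7^1·(7−1) = 7·6 = 42.
φ(67) = 67 − 1 = 66.
Since φ is multiplicative, φ(3283) = 42 · 66 = 2772.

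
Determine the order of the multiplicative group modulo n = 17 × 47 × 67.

48576

φ(53533) = 53533 · (1 − 1/17) · (1 − 1/47) · (1 − 1/67)
       = 53533 · 48576/53533 = 48576.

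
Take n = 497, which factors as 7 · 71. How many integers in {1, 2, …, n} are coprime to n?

φ(7) = 7 − 1 = 6.
φ(71) = 71 − 1 = 70.
Multiply: 6 · 70 = 420.

420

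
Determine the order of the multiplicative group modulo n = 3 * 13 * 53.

φ(2067) = 2067 · (1 − 1/3) · (1 − 1/13) · (1 − 1/53)
       = 2067 · 1248/2067 = 1248.

1248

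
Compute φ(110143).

Prime factorization: 110143 = 11 * 17 * 19 * 31.
φ(110143) = 110143 · (1 − 1/11) · (1 − 1/17) · (1 − 1/19) · (1 − 1/31)
       = 110143 · 86400/110143 = 86400.

86400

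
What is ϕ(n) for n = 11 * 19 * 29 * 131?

φ(793991) = 793991 · (1 − 1/11) · (1 − 1/19) · (1 − 1/29) · (1 − 1/131)
       = 793991 · 655200/793991 = 655200.

655200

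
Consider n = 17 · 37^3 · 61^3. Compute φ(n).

176050333440

φ(195453566081) = 195453566081 · (1 − 1/17) · (1 − 1/37) · (1 − 1/61)
       = 195453566081 · 34560/38369 = 176050333440.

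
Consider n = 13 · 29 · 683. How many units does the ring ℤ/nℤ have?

φ(13) = 13 − 1 = 12.
φ(29) = 29 − 1 = 28.
φ(683) = 683 − 1 = 682.
Since φ is multiplicative, φ(257491) = 12 · 28 · 682 = 229152.

229152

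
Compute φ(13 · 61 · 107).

76320

φ(13) = 13 − 1 = 12.
φ(61) = 61 − 1 = 60.
φ(107) = 107 − 1 = 106.
φ(84851) = 12 × 60 × 106 = 76320.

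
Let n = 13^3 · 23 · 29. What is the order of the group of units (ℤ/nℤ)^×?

φ(13^3) = 13^2·(13−1) = 169·12 = 2028.
φ(23) = 23 − 1 = 22.
φ(29) = 29 − 1 = 28.
φ(1465399) = 2028 × 22 × 28 = 1249248.

1249248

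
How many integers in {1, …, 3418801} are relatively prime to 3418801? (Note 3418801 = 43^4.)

3339294

φ(3418801) = 3418801 · (1 − 1/43)
       = 3418801 · 42/43 = 3339294.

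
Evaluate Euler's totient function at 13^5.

342732

φ(13^5) = 13^4·(13−1) = 28561·12 = 342732.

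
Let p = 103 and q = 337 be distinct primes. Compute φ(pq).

For distinct primes, φ(pq) = (p−1)(q−1) = 102 × 336 = 34272.

34272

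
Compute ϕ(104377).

First factor: 104377 = 7 · 13 · 31 · 37.
φ(7) = 7 − 1 = 6.
φ(13) = 13 − 1 = 12.
φ(31) = 31 − 1 = 30.
φ(37) = 37 − 1 = 36.
Since φ is multiplicative, φ(104377) = 6 · 12 · 30 · 36 = 77760.

77760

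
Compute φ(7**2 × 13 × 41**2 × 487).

φ(7^2) = 7^1·(7−1) = 7·6 = 42.
φ(13) = 13 − 1 = 12.
φ(41^2) = 41^1·(41−1) = 41·40 = 1640.
φ(487) = 487 − 1 = 486.
φ(521478139) = 42 × 12 × 1640 × 486 = 401708160.

401708160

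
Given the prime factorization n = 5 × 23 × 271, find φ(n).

23760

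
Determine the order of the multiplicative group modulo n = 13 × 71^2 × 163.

9661680

φ(10681879) = 10681879 · (1 − 1/13) · (1 − 1/71) · (1 − 1/163)
       = 10681879 · 136080/150449 = 9661680.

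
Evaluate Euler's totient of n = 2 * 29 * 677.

φ(2) = 2 − 1 = 1.
φ(29) = 29 − 1 = 28.
φ(677) = 677 − 1 = 676.
Multiply: 1 · 28 · 676 = 18928.

18928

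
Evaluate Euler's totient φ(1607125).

Factor 1607125: 1607125 = 5**3 * 13 * 23 * 43.
φ(5^3) = 5^2·(5−1) = 25·4 = 100.
φ(13) = 13 − 1 = 12.
φ(23) = 23 − 1 = 22.
φ(43) = 43 − 1 = 42.
Multiply: 100 · 12 · 22 · 42 = 1108800.

1108800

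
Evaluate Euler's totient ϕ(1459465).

931392

1459465 = 5 · 7^3 · 23 · 37.
φ(1459465) = 1459465 · (1 − 1/5) · (1 − 1/7) · (1 − 1/23) · (1 − 1/37)
       = 1459465 · 19008/29785 = 931392.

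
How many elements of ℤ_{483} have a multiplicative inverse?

264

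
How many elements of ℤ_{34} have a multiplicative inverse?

16

34 = 2 · 17.
φ(34) = 34 · (1 − 1/2) · (1 − 1/17)
       = 34 · 16/34 = 16.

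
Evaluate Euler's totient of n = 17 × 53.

832

φ(901) = 901 · (1 − 1/17) · (1 − 1/53)
       = 901 · 832/901 = 832.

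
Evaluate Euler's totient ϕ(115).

Prime factorization: 115 = 5 * 23.
φ(5) = 5 − 1 = 4.
φ(23) = 23 − 1 = 22.
Since φ is multiplicative, φ(115) = 4 · 22 = 88.

88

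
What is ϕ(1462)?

672

Factor 1462: 1462 = 2 · 17 · 43.
φ(1462) = 1462 · (1 − 1/2) · (1 − 1/17) · (1 − 1/43)
       = 1462 · 672/1462 = 672.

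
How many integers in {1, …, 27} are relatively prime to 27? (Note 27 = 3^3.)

18

φ(27) = 27 · (1 − 1/3)
       = 27 · 2/3 = 18.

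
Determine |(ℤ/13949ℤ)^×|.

12096

Factor 13949: 13949 = 13 · 29 · 37.
φ(13) = 13 − 1 = 12.
φ(29) = 29 − 1 = 28.
φ(37) = 37 − 1 = 36.
Multiply: 12 · 28 · 36 = 12096.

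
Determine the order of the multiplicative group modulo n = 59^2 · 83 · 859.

240758232

φ(59^2) = 59^2 − 59^1 = 3481 − 59 = 3422.
φ(83) = 83 − 1 = 82.
φ(859) = 859 − 1 = 858.
Since φ is multiplicative, φ(248184857) = 3422 · 82 · 858 = 240758232.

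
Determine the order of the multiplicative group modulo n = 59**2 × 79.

266916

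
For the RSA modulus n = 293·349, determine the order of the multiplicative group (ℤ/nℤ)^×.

For distinct primes, φ(pq) = (p−1)(q−1) = 292 × 348 = 101616.

101616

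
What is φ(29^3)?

23548

φ(24389) = 24389 · (1 − 1/29)
       = 24389 · 28/29 = 23548.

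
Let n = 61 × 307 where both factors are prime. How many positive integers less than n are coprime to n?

18360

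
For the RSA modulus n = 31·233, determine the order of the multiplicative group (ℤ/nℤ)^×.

6960

φ(pq) = (p−1)(q−1) = 30 · 232 = 6960.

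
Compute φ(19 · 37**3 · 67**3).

262828220688

φ(19) = 19 − 1 = 18.
φ(37^3) = 37^3 − 37^2 = 50653 − 1369 = 49284.
φ(67^3) = 67^3 − 67^2 = 300763 − 4489 = 296274.
φ(289456416541) = 18 × 49284 × 296274 = 262828220688.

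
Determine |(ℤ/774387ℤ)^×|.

Factor 774387: 774387 = 3^3 · 23 · 29 · 43.
φ(3^3) = 3^3 − 3^2 = 27 − 9 = 18.
φ(23) = 23 − 1 = 22.
φ(29) = 29 − 1 = 28.
φ(43) = 43 − 1 = 42.
Multiply: 18 · 22 · 28 · 42 = 465696.

465696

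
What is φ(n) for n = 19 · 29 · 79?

φ(43529) = 43529 · (1 − 1/19) · (1 − 1/29) · (1 − 1/79)
       = 43529 · 39312/43529 = 39312.

39312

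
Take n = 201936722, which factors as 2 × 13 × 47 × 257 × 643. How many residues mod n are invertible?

90722304

φ(2) = 2 − 1 = 1.
φ(13) = 13 − 1 = 12.
φ(47) = 47 − 1 = 46.
φ(257) = 257 − 1 = 256.
φ(643) = 643 − 1 = 642.
φ(201936722) = 1 × 12 × 46 × 256 × 642 = 90722304.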